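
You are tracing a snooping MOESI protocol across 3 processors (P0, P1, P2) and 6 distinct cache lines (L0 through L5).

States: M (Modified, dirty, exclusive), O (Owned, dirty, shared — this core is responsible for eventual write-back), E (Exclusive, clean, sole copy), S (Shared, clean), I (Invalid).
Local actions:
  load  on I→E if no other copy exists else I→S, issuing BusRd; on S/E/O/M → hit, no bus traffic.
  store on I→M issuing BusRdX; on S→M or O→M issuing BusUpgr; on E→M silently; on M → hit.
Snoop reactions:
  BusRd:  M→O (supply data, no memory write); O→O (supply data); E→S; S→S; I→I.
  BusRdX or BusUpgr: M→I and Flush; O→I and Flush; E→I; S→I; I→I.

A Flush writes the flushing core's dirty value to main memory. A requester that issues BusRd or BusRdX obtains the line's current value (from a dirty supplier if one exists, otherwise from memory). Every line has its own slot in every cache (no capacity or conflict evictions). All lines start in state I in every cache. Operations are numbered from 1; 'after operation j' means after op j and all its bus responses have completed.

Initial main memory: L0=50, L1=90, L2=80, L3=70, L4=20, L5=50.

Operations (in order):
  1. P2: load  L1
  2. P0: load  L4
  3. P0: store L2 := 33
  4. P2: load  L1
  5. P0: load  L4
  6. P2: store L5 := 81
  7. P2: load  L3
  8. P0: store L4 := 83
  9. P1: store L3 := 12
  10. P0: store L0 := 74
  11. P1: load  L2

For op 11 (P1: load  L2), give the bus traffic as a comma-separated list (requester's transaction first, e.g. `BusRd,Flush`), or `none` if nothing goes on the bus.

bus = BusRd

1. P2: load  L1  bus=[BusRd]  L1: P0=I P1=I P2=E  mem[L1]=90
2. P0: load  L4  bus=[BusRd]  L4: P0=E P1=I P2=I  mem[L4]=20
3. P0: store L2 := 33  bus=[BusRdX]  L2: P0=M P1=I P2=I  mem[L2]=80
4. P2: load  L1  bus=[-]  L1: P0=I P1=I P2=E  mem[L1]=90
5. P0: load  L4  bus=[-]  L4: P0=E P1=I P2=I  mem[L4]=20
6. P2: store L5 := 81  bus=[BusRdX]  L5: P0=I P1=I P2=M  mem[L5]=50
7. P2: load  L3  bus=[BusRd]  L3: P0=I P1=I P2=E  mem[L3]=70
8. P0: store L4 := 83  bus=[-]  L4: P0=M P1=I P2=I  mem[L4]=20
9. P1: store L3 := 12  bus=[BusRdX]  L3: P0=I P1=M P2=I  mem[L3]=70
10. P0: store L0 := 74  bus=[BusRdX]  L0: P0=M P1=I P2=I  mem[L0]=50
11. P1: load  L2  bus=[BusRd]  L2: P0=O P1=S P2=I  mem[L2]=80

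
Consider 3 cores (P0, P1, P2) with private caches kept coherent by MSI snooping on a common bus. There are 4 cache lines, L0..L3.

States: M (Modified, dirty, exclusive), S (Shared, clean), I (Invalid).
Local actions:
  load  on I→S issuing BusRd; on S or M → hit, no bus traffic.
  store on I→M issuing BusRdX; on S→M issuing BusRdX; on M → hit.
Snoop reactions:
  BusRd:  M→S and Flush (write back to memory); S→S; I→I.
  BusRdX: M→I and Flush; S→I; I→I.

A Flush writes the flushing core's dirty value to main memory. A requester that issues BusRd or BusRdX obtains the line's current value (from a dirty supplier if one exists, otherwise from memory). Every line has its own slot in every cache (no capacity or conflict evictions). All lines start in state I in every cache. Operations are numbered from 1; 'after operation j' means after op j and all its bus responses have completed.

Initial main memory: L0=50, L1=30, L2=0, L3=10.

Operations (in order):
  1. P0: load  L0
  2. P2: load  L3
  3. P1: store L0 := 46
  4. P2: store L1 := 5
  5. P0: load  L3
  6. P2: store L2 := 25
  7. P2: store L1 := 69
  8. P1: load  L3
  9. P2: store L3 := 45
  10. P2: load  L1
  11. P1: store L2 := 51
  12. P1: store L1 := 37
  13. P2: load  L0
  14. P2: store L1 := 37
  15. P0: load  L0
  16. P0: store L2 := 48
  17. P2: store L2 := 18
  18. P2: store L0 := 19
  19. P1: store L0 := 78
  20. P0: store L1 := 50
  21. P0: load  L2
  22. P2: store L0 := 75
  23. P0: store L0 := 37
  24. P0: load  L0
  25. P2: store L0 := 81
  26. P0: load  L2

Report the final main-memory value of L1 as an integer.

memory[L1] = 37

  op1 P0: load  L0 → S/I/I on L0; bus BusRd; mem=50
  op2 P2: load  L3 → I/I/S on L3; bus BusRd; mem=10
  op3 P1: store L0 := 46 → I/M/I on L0; bus BusRdX; mem=50
  op4 P2: store L1 := 5 → I/I/M on L1; bus BusRdX; mem=30
  op5 P0: load  L3 → S/I/S on L3; bus BusRd; mem=10
  op6 P2: store L2 := 25 → I/I/M on L2; bus BusRdX; mem=0
  op7 P2: store L1 := 69 → I/I/M on L1; bus (none); mem=30
  op8 P1: load  L3 → S/S/S on L3; bus BusRd; mem=10
  op9 P2: store L3 := 45 → I/I/M on L3; bus BusRdX; mem=10
  op10 P2: load  L1 → I/I/M on L1; bus (none); mem=30
  op11 P1: store L2 := 51 → I/M/I on L2; bus BusRdX Flush; mem=25
  op12 P1: store L1 := 37 → I/M/I on L1; bus BusRdX Flush; mem=69
  op13 P2: load  L0 → I/S/S on L0; bus BusRd Flush; mem=46
  op14 P2: store L1 := 37 → I/I/M on L1; bus BusRdX Flush; mem=37
  op15 P0: load  L0 → S/S/S on L0; bus BusRd; mem=46
  op16 P0: store L2 := 48 → M/I/I on L2; bus BusRdX Flush; mem=51
  op17 P2: store L2 := 18 → I/I/M on L2; bus BusRdX Flush; mem=48
  op18 P2: store L0 := 19 → I/I/M on L0; bus BusRdX; mem=46
  op19 P1: store L0 := 78 → I/M/I on L0; bus BusRdX Flush; mem=19
  op20 P0: store L1 := 50 → M/I/I on L1; bus BusRdX Flush; mem=37
  op21 P0: load  L2 → S/I/S on L2; bus BusRd Flush; mem=18
  op22 P2: store L0 := 75 → I/I/M on L0; bus BusRdX Flush; mem=78
  op23 P0: store L0 := 37 → M/I/I on L0; bus BusRdX Flush; mem=75
  op24 P0: load  L0 → M/I/I on L0; bus (none); mem=75
  op25 P2: store L0 := 81 → I/I/M on L0; bus BusRdX Flush; mem=37
  op26 P0: load  L2 → S/I/S on L2; bus (none); mem=18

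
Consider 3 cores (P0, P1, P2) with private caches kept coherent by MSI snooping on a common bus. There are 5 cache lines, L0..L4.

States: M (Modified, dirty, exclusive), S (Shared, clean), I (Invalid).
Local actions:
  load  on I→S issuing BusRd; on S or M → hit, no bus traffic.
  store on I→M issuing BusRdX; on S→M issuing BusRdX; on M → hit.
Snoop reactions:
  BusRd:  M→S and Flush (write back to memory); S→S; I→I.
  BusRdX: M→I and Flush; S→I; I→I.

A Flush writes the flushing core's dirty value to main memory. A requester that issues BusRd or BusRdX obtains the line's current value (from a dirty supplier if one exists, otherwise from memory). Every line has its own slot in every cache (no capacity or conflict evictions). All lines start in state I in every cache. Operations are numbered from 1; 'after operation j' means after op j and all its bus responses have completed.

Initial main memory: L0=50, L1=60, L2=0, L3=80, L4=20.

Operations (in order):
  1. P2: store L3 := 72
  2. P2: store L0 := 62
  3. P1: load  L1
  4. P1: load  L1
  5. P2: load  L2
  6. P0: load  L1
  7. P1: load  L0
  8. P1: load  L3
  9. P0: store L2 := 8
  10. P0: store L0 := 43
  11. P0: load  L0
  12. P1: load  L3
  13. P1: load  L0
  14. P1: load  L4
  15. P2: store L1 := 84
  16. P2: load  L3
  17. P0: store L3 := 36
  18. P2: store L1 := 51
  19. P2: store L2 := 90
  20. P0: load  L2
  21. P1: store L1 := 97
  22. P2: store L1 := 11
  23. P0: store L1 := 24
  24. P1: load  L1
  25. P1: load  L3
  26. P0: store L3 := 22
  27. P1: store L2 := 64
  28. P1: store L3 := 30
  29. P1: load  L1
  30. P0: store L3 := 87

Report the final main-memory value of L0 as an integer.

  op1 P2: store L3 := 72 → I/I/M on L3; bus BusRdX; mem=80
  op2 P2: store L0 := 62 → I/I/M on L0; bus BusRdX; mem=50
  op3 P1: load  L1 → I/S/I on L1; bus BusRd; mem=60
  op4 P1: load  L1 → I/S/I on L1; bus (none); mem=60
  op5 P2: load  L2 → I/I/S on L2; bus BusRd; mem=0
  op6 P0: load  L1 → S/S/I on L1; bus BusRd; mem=60
  op7 P1: load  L0 → I/S/S on L0; bus BusRd Flush; mem=62
  op8 P1: load  L3 → I/S/S on L3; bus BusRd Flush; mem=72
  op9 P0: store L2 := 8 → M/I/I on L2; bus BusRdX; mem=0
  op10 P0: store L0 := 43 → M/I/I on L0; bus BusRdX; mem=62
  op11 P0: load  L0 → M/I/I on L0; bus (none); mem=62
  op12 P1: load  L3 → I/S/S on L3; bus (none); mem=72
  op13 P1: load  L0 → S/S/I on L0; bus BusRd Flush; mem=43
  op14 P1: load  L4 → I/S/I on L4; bus BusRd; mem=20
  op15 P2: store L1 := 84 → I/I/M on L1; bus BusRdX; mem=60
  op16 P2: load  L3 → I/S/S on L3; bus (none); mem=72
  op17 P0: store L3 := 36 → M/I/I on L3; bus BusRdX; mem=72
  op18 P2: store L1 := 51 → I/I/M on L1; bus (none); mem=60
  op19 P2: store L2 := 90 → I/I/M on L2; bus BusRdX Flush; mem=8
  op20 P0: load  L2 → S/I/S on L2; bus BusRd Flush; mem=90
  op21 P1: store L1 := 97 → I/M/I on L1; bus BusRdX Flush; mem=51
  op22 P2: store L1 := 11 → I/I/M on L1; bus BusRdX Flush; mem=97
  op23 P0: store L1 := 24 → M/I/I on L1; bus BusRdX Flush; mem=11
  op24 P1: load  L1 → S/S/I on L1; bus BusRd Flush; mem=24
  op25 P1: load  L3 → S/S/I on L3; bus BusRd Flush; mem=36
  op26 P0: store L3 := 22 → M/I/I on L3; bus BusRdX; mem=36
  op27 P1: store L2 := 64 → I/M/I on L2; bus BusRdX; mem=90
  op28 P1: store L3 := 30 → I/M/I on L3; bus BusRdX Flush; mem=22
  op29 P1: load  L1 → S/S/I on L1; bus (none); mem=24
  op30 P0: store L3 := 87 → M/I/I on L3; bus BusRdX Flush; mem=30

memory[L0] = 43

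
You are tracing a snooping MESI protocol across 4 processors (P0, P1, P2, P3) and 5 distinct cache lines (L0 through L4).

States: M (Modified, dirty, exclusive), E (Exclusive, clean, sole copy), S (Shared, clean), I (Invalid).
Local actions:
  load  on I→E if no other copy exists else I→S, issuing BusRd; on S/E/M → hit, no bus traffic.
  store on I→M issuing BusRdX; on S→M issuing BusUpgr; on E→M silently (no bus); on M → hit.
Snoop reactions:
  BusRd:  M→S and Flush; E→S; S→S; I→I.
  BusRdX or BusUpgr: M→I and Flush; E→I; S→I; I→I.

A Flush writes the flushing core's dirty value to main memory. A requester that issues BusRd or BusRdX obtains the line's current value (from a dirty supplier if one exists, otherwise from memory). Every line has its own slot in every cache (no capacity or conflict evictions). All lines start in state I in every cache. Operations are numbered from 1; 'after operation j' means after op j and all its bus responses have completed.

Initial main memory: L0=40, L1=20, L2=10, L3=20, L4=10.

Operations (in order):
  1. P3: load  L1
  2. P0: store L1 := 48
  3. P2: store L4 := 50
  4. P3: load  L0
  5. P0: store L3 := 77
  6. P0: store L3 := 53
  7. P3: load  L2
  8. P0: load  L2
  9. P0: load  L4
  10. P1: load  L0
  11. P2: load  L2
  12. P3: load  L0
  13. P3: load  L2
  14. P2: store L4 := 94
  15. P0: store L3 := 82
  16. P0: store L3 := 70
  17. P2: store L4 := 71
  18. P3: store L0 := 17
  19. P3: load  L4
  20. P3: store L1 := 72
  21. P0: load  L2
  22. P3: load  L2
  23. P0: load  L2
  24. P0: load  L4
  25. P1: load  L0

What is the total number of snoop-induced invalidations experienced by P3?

invalidations = 1

[1] P3: load  L1 | P0:I, P1:I, P2:I, P3:E(20) | bus: BusRd
[2] P0: store L1 := 48 | P0:M(48), P1:I, P2:I, P3:I | bus: BusRdX
[3] P2: store L4 := 50 | P0:I, P1:I, P2:M(50), P3:I | bus: BusRdX
[4] P3: load  L0 | P0:I, P1:I, P2:I, P3:E(40) | bus: BusRd
[5] P0: store L3 := 77 | P0:M(77), P1:I, P2:I, P3:I | bus: BusRdX
[6] P0: store L3 := 53 | P0:M(53), P1:I, P2:I, P3:I | bus: none
[7] P3: load  L2 | P0:I, P1:I, P2:I, P3:E(10) | bus: BusRd
[8] P0: load  L2 | P0:S(10), P1:I, P2:I, P3:S(10) | bus: BusRd
[9] P0: load  L4 | P0:S(50), P1:I, P2:S(50), P3:I | bus: BusRd,Flush
[10] P1: load  L0 | P0:I, P1:S(40), P2:I, P3:S(40) | bus: BusRd
[11] P2: load  L2 | P0:S(10), P1:I, P2:S(10), P3:S(10) | bus: BusRd
[12] P3: load  L0 | P0:I, P1:S(40), P2:I, P3:S(40) | bus: none
[13] P3: load  L2 | P0:S(10), P1:I, P2:S(10), P3:S(10) | bus: none
[14] P2: store L4 := 94 | P0:I, P1:I, P2:M(94), P3:I | bus: BusUpgr
[15] P0: store L3 := 82 | P0:M(82), P1:I, P2:I, P3:I | bus: none
[16] P0: store L3 := 70 | P0:M(70), P1:I, P2:I, P3:I | bus: none
[17] P2: store L4 := 71 | P0:I, P1:I, P2:M(71), P3:I | bus: none
[18] P3: store L0 := 17 | P0:I, P1:I, P2:I, P3:M(17) | bus: BusUpgr
[19] P3: load  L4 | P0:I, P1:I, P2:S(71), P3:S(71) | bus: BusRd,Flush
[20] P3: store L1 := 72 | P0:I, P1:I, P2:I, P3:M(72) | bus: BusRdX,Flush
[21] P0: load  L2 | P0:S(10), P1:I, P2:S(10), P3:S(10) | bus: none
[22] P3: load  L2 | P0:S(10), P1:I, P2:S(10), P3:S(10) | bus: none
[23] P0: load  L2 | P0:S(10), P1:I, P2:S(10), P3:S(10) | bus: none
[24] P0: load  L4 | P0:S(71), P1:I, P2:S(71), P3:S(71) | bus: BusRd
[25] P1: load  L0 | P0:I, P1:S(17), P2:I, P3:S(17) | bus: BusRd,Flush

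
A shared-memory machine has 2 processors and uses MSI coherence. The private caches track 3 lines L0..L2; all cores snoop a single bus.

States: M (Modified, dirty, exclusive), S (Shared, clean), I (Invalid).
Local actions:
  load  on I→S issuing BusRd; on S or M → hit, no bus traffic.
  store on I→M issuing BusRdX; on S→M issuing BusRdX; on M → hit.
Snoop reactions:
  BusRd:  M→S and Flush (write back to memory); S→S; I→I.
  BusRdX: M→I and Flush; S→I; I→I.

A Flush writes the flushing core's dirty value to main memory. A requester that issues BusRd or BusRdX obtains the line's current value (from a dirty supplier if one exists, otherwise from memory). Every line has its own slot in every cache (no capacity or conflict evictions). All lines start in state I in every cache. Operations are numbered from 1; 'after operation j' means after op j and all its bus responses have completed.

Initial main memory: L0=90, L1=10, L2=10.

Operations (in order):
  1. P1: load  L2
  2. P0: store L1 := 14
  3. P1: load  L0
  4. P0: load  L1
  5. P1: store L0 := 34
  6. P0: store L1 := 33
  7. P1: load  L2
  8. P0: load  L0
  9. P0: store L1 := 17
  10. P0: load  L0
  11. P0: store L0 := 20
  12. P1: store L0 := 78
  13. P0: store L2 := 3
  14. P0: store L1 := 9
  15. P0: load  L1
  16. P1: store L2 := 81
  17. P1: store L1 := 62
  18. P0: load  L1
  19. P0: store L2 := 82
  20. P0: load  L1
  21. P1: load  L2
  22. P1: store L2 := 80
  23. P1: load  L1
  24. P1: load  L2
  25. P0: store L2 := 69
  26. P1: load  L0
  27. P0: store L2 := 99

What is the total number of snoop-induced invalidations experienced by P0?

  op1 P1: load  L2 → I/S on L2; bus BusRd; mem=10
  op2 P0: store L1 := 14 → M/I on L1; bus BusRdX; mem=10
  op3 P1: load  L0 → I/S on L0; bus BusRd; mem=90
  op4 P0: load  L1 → M/I on L1; bus (none); mem=10
  op5 P1: store L0 := 34 → I/M on L0; bus BusRdX; mem=90
  op6 P0: store L1 := 33 → M/I on L1; bus (none); mem=10
  op7 P1: load  L2 → I/S on L2; bus (none); mem=10
  op8 P0: load  L0 → S/S on L0; bus BusRd Flush; mem=34
  op9 P0: store L1 := 17 → M/I on L1; bus (none); mem=10
  op10 P0: load  L0 → S/S on L0; bus (none); mem=34
  op11 P0: store L0 := 20 → M/I on L0; bus BusRdX; mem=34
  op12 P1: store L0 := 78 → I/M on L0; bus BusRdX Flush; mem=20
  op13 P0: store L2 := 3 → M/I on L2; bus BusRdX; mem=10
  op14 P0: store L1 := 9 → M/I on L1; bus (none); mem=10
  op15 P0: load  L1 → M/I on L1; bus (none); mem=10
  op16 P1: store L2 := 81 → I/M on L2; bus BusRdX Flush; mem=3
  op17 P1: store L1 := 62 → I/M on L1; bus BusRdX Flush; mem=9
  op18 P0: load  L1 → S/S on L1; bus BusRd Flush; mem=62
  op19 P0: store L2 := 82 → M/I on L2; bus BusRdX Flush; mem=81
  op20 P0: load  L1 → S/S on L1; bus (none); mem=62
  op21 P1: load  L2 → S/S on L2; bus BusRd Flush; mem=82
  op22 P1: store L2 := 80 → I/M on L2; bus BusRdX; mem=82
  op23 P1: load  L1 → S/S on L1; bus (none); mem=62
  op24 P1: load  L2 → I/M on L2; bus (none); mem=82
  op25 P0: store L2 := 69 → M/I on L2; bus BusRdX Flush; mem=80
  op26 P1: load  L0 → I/M on L0; bus (none); mem=20
  op27 P0: store L2 := 99 → M/I on L2; bus (none); mem=80

invalidations = 4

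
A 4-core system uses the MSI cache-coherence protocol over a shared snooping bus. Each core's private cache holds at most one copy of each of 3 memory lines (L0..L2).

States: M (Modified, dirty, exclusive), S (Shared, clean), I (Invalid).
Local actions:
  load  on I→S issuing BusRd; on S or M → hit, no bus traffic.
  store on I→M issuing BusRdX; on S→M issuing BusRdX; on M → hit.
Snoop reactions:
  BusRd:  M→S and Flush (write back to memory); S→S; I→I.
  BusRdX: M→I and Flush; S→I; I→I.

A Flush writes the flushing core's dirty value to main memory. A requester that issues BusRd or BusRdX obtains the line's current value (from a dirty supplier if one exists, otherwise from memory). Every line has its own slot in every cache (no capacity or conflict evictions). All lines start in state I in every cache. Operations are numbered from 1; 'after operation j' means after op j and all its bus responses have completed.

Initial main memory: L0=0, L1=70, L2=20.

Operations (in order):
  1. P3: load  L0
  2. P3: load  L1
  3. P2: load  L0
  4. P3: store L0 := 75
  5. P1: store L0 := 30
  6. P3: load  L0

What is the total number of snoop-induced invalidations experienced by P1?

invalidations = 0

1. P3: load  L0  bus=[BusRd]  L0: P0=I P1=I P2=I P3=S  mem[L0]=0
2. P3: load  L1  bus=[BusRd]  L1: P0=I P1=I P2=I P3=S  mem[L1]=70
3. P2: load  L0  bus=[BusRd]  L0: P0=I P1=I P2=S P3=S  mem[L0]=0
4. P3: store L0 := 75  bus=[BusRdX]  L0: P0=I P1=I P2=I P3=M  mem[L0]=0
5. P1: store L0 := 30  bus=[BusRdX,Flush]  L0: P0=I P1=M P2=I P3=I  mem[L0]=75
6. P3: load  L0  bus=[BusRd,Flush]  L0: P0=I P1=S P2=I P3=S  mem[L0]=30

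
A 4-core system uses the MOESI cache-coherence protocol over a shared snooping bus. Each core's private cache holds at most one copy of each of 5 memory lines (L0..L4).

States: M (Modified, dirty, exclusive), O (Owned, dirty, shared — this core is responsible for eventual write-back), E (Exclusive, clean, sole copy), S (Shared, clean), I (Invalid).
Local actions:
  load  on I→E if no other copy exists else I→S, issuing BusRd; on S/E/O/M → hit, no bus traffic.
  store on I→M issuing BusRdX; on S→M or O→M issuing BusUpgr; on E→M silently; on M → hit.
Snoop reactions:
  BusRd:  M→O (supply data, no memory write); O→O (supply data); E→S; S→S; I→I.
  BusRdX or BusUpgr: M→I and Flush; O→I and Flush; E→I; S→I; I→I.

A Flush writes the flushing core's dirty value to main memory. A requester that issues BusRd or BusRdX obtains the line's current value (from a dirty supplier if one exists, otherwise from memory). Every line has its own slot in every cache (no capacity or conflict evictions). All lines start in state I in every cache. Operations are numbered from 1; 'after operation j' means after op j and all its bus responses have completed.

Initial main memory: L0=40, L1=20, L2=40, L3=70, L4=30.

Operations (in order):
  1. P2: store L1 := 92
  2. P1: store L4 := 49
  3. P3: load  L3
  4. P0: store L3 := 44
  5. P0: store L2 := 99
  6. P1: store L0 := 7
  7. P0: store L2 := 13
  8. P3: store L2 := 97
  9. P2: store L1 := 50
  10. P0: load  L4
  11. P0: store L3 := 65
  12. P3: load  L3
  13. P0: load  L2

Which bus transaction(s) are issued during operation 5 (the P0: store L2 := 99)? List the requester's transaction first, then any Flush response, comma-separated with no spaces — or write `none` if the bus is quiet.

bus = BusRdX

1. P2: store L1 := 92  bus=[BusRdX]  L1: P0=I P1=I P2=M P3=I  mem[L1]=20
2. P1: store L4 := 49  bus=[BusRdX]  L4: P0=I P1=M P2=I P3=I  mem[L4]=30
3. P3: load  L3  bus=[BusRd]  L3: P0=I P1=I P2=I P3=E  mem[L3]=70
4. P0: store L3 := 44  bus=[BusRdX]  L3: P0=M P1=I P2=I P3=I  mem[L3]=70
5. P0: store L2 := 99  bus=[BusRdX]  L2: P0=M P1=I P2=I P3=I  mem[L2]=40
6. P1: store L0 := 7  bus=[BusRdX]  L0: P0=I P1=M P2=I P3=I  mem[L0]=40
7. P0: store L2 := 13  bus=[-]  L2: P0=M P1=I P2=I P3=I  mem[L2]=40
8. P3: store L2 := 97  bus=[BusRdX,Flush]  L2: P0=I P1=I P2=I P3=M  mem[L2]=13
9. P2: store L1 := 50  bus=[-]  L1: P0=I P1=I P2=M P3=I  mem[L1]=20
10. P0: load  L4  bus=[BusRd]  L4: P0=S P1=O P2=I P3=I  mem[L4]=30
11. P0: store L3 := 65  bus=[-]  L3: P0=M P1=I P2=I P3=I  mem[L3]=70
12. P3: load  L3  bus=[BusRd]  L3: P0=O P1=I P2=I P3=S  mem[L3]=70
13. P0: load  L2  bus=[BusRd]  L2: P0=S P1=I P2=I P3=O  mem[L2]=13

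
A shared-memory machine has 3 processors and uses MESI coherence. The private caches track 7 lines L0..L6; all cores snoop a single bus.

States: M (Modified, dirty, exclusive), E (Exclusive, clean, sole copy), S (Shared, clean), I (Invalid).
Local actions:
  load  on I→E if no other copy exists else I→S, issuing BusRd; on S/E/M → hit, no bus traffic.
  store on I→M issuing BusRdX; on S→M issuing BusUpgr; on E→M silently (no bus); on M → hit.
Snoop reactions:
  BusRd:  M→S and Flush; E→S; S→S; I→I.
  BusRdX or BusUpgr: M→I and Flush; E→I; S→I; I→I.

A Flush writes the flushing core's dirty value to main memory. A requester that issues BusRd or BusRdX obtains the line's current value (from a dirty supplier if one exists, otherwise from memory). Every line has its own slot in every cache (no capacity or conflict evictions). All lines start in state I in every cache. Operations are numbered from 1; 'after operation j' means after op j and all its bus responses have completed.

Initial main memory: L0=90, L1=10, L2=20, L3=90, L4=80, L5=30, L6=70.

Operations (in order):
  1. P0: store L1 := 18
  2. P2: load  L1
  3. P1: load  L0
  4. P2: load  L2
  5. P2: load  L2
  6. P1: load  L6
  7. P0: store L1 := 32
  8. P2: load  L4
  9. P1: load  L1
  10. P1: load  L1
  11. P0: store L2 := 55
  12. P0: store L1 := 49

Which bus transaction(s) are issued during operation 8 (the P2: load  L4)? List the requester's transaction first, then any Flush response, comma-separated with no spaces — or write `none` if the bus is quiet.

bus = BusRd

  op1 P0: store L1 := 18 → M/I/I on L1; bus BusRdX; mem=10
  op2 P2: load  L1 → S/I/S on L1; bus BusRd Flush; mem=18
  op3 P1: load  L0 → I/E/I on L0; bus BusRd; mem=90
  op4 P2: load  L2 → I/I/E on L2; bus BusRd; mem=20
  op5 P2: load  L2 → I/I/E on L2; bus (none); mem=20
  op6 P1: load  L6 → I/E/I on L6; bus BusRd; mem=70
  op7 P0: store L1 := 32 → M/I/I on L1; bus BusUpgr; mem=18
  op8 P2: load  L4 → I/I/E on L4; bus BusRd; mem=80
  op9 P1: load  L1 → S/S/I on L1; bus BusRd Flush; mem=32
  op10 P1: load  L1 → S/S/I on L1; bus (none); mem=32
  op11 P0: store L2 := 55 → M/I/I on L2; bus BusRdX; mem=20
  op12 P0: store L1 := 49 → M/I/I on L1; bus BusUpgr; mem=32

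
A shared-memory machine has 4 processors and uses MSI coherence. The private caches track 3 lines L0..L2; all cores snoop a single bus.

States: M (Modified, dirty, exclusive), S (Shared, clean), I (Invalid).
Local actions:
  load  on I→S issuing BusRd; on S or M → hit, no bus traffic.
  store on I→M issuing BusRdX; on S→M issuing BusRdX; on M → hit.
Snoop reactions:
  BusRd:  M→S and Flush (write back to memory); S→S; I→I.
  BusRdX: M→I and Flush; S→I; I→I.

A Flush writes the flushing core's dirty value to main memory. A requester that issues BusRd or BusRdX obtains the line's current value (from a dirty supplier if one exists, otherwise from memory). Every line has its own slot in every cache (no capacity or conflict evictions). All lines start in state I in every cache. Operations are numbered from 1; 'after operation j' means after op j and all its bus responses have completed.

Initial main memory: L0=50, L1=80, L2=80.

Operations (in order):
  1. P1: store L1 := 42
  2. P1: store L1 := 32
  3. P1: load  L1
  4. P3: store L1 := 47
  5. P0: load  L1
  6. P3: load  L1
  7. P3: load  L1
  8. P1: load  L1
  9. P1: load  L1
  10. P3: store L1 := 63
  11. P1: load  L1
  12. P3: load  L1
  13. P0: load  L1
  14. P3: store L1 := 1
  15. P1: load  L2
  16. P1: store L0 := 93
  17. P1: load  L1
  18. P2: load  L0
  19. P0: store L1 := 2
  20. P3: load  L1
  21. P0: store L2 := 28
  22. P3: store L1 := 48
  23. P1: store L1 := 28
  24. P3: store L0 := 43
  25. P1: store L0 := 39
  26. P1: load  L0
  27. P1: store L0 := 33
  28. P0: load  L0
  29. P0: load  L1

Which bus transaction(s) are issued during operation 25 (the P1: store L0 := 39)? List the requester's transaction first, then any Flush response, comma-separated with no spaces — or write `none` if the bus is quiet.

[1] P1: store L1 := 42 | P0:I, P1:M(42), P2:I, P3:I | bus: BusRdX
[2] P1: store L1 := 32 | P0:I, P1:M(32), P2:I, P3:I | bus: none
[3] P1: load  L1 | P0:I, P1:M(32), P2:I, P3:I | bus: none
[4] P3: store L1 := 47 | P0:I, P1:I, P2:I, P3:M(47) | bus: BusRdX,Flush
[5] P0: load  L1 | P0:S(47), P1:I, P2:I, P3:S(47) | bus: BusRd,Flush
[6] P3: load  L1 | P0:S(47), P1:I, P2:I, P3:S(47) | bus: none
[7] P3: load  L1 | P0:S(47), P1:I, P2:I, P3:S(47) | bus: none
[8] P1: load  L1 | P0:S(47), P1:S(47), P2:I, P3:S(47) | bus: BusRd
[9] P1: load  L1 | P0:S(47), P1:S(47), P2:I, P3:S(47) | bus: none
[10] P3: store L1 := 63 | P0:I, P1:I, P2:I, P3:M(63) | bus: BusRdX
[11] P1: load  L1 | P0:I, P1:S(63), P2:I, P3:S(63) | bus: BusRd,Flush
[12] P3: load  L1 | P0:I, P1:S(63), P2:I, P3:S(63) | bus: none
[13] P0: load  L1 | P0:S(63), P1:S(63), P2:I, P3:S(63) | bus: BusRd
[14] P3: store L1 := 1 | P0:I, P1:I, P2:I, P3:M(1) | bus: BusRdX
[15] P1: load  L2 | P0:I, P1:S(80), P2:I, P3:I | bus: BusRd
[16] P1: store L0 := 93 | P0:I, P1:M(93), P2:I, P3:I | bus: BusRdX
[17] P1: load  L1 | P0:I, P1:S(1), P2:I, P3:S(1) | bus: BusRd,Flush
[18] P2: load  L0 | P0:I, P1:S(93), P2:S(93), P3:I | bus: BusRd,Flush
[19] P0: store L1 := 2 | P0:M(2), P1:I, P2:I, P3:I | bus: BusRdX
[20] P3: load  L1 | P0:S(2), P1:I, P2:I, P3:S(2) | bus: BusRd,Flush
[21] P0: store L2 := 28 | P0:M(28), P1:I, P2:I, P3:I | bus: BusRdX
[22] P3: store L1 := 48 | P0:I, P1:I, P2:I, P3:M(48) | bus: BusRdX
[23] P1: store L1 := 28 | P0:I, P1:M(28), P2:I, P3:I | bus: BusRdX,Flush
[24] P3: store L0 := 43 | P0:I, P1:I, P2:I, P3:M(43) | bus: BusRdX
[25] P1: store L0 := 39 | P0:I, P1:M(39), P2:I, P3:I | bus: BusRdX,Flush
[26] P1: load  L0 | P0:I, P1:M(39), P2:I, P3:I | bus: none
[27] P1: store L0 := 33 | P0:I, P1:M(33), P2:I, P3:I | bus: none
[28] P0: load  L0 | P0:S(33), P1:S(33), P2:I, P3:I | bus: BusRd,Flush
[29] P0: load  L1 | P0:S(28), P1:S(28), P2:I, P3:I | bus: BusRd,Flush

bus = BusRdX,Flush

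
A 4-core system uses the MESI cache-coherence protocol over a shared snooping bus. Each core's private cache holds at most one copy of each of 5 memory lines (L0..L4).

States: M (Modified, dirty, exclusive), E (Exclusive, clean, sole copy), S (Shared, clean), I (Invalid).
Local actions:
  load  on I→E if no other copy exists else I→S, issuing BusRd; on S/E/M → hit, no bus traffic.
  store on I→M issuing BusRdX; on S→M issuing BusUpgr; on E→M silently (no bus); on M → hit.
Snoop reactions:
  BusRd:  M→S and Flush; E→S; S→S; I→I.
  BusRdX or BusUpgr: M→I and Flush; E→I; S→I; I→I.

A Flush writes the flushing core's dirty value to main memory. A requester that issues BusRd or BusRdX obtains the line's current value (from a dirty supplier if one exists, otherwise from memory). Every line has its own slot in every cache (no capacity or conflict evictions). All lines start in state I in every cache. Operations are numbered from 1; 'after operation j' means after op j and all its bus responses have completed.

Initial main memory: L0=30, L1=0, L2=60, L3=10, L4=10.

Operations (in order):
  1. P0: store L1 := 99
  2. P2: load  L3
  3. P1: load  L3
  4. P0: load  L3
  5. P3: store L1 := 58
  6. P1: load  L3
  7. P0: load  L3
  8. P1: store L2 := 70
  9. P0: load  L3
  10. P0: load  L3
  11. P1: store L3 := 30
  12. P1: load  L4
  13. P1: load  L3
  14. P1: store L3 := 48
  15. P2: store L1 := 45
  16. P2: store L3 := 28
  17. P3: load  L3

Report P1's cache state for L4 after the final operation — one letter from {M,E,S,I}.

step 1: P0: store L1 := 99  ⟶  MIII  (L1)  txn=BusRdX  M[L1]=0
step 2: P2: load  L3  ⟶  IIEI  (L3)  txn=BusRd  M[L3]=10
step 3: P1: load  L3  ⟶  ISSI  (L3)  txn=BusRd  M[L3]=10
step 4: P0: load  L3  ⟶  SSSI  (L3)  txn=BusRd  M[L3]=10
step 5: P3: store L1 := 58  ⟶  IIIM  (L1)  txn=BusRdX+Flush  M[L1]=99
step 6: P1: load  L3  ⟶  SSSI  (L3)  txn=∅  M[L3]=10
step 7: P0: load  L3  ⟶  SSSI  (L3)  txn=∅  M[L3]=10
step 8: P1: store L2 := 70  ⟶  IMII  (L2)  txn=BusRdX  M[L2]=60
step 9: P0: load  L3  ⟶  SSSI  (L3)  txn=∅  M[L3]=10
step 10: P0: load  L3  ⟶  SSSI  (L3)  txn=∅  M[L3]=10
step 11: P1: store L3 := 30  ⟶  IMII  (L3)  txn=BusUpgr  M[L3]=10
step 12: P1: load  L4  ⟶  IEII  (L4)  txn=BusRd  M[L4]=10
step 13: P1: load  L3  ⟶  IMII  (L3)  txn=∅  M[L3]=10
step 14: P1: store L3 := 48  ⟶  IMII  (L3)  txn=∅  M[L3]=10
step 15: P2: store L1 := 45  ⟶  IIMI  (L1)  txn=BusRdX+Flush  M[L1]=58
step 16: P2: store L3 := 28  ⟶  IIMI  (L3)  txn=BusRdX+Flush  M[L3]=48
step 17: P3: load  L3  ⟶  IISS  (L3)  txn=BusRd+Flush  M[L3]=28

state = E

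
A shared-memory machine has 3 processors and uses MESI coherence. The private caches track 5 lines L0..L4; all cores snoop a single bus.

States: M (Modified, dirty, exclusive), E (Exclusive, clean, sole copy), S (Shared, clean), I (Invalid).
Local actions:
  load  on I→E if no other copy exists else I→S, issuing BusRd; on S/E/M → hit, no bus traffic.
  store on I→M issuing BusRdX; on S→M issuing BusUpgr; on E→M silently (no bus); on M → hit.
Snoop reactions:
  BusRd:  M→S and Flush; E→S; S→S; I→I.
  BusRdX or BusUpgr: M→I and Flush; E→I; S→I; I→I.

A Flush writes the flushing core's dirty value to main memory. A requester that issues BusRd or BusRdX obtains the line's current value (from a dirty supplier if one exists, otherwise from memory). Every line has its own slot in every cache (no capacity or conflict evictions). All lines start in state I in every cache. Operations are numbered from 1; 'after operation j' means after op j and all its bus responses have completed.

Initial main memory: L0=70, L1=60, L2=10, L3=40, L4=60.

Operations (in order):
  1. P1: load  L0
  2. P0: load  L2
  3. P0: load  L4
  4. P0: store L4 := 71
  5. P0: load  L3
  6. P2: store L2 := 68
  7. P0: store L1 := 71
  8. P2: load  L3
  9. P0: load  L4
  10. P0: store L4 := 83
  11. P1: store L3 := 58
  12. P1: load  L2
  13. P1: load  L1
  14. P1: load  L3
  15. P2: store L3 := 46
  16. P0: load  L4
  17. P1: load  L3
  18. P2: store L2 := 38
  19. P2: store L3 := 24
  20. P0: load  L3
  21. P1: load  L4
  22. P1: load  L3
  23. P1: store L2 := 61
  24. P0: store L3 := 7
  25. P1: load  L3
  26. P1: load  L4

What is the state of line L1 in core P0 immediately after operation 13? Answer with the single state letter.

state = S

step 1: P1: load  L0  ⟶  IEI  (L0)  txn=BusRd  M[L0]=70
step 2: P0: load  L2  ⟶  EII  (L2)  txn=BusRd  M[L2]=10
step 3: P0: load  L4  ⟶  EII  (L4)  txn=BusRd  M[L4]=60
step 4: P0: store L4 := 71  ⟶  MII  (L4)  txn=∅  M[L4]=60
step 5: P0: load  L3  ⟶  EII  (L3)  txn=BusRd  M[L3]=40
step 6: P2: store L2 := 68  ⟶  IIM  (L2)  txn=BusRdX  M[L2]=10
step 7: P0: store L1 := 71  ⟶  MII  (L1)  txn=BusRdX  M[L1]=60
step 8: P2: load  L3  ⟶  SIS  (L3)  txn=BusRd  M[L3]=40
step 9: P0: load  L4  ⟶  MII  (L4)  txn=∅  M[L4]=60
step 10: P0: store L4 := 83  ⟶  MII  (L4)  txn=∅  M[L4]=60
step 11: P1: store L3 := 58  ⟶  IMI  (L3)  txn=BusRdX  M[L3]=40
step 12: P1: load  L2  ⟶  ISS  (L2)  txn=BusRd+Flush  M[L2]=68
step 13: P1: load  L1  ⟶  SSI  (L1)  txn=BusRd+Flush  M[L1]=71
step 14: P1: load  L3  ⟶  IMI  (L3)  txn=∅  M[L3]=40
step 15: P2: store L3 := 46  ⟶  IIM  (L3)  txn=BusRdX+Flush  M[L3]=58
step 16: P0: load  L4  ⟶  MII  (L4)  txn=∅  M[L4]=60
step 17: P1: load  L3  ⟶  ISS  (L3)  txn=BusRd+Flush  M[L3]=46
step 18: P2: store L2 := 38  ⟶  IIM  (L2)  txn=BusUpgr  M[L2]=68
step 19: P2: store L3 := 24  ⟶  IIM  (L3)  txn=BusUpgr  M[L3]=46
step 20: P0: load  L3  ⟶  SIS  (L3)  txn=BusRd+Flush  M[L3]=24
step 21: P1: load  L4  ⟶  SSI  (L4)  txn=BusRd+Flush  M[L4]=83
step 22: P1: load  L3  ⟶  SSS  (L3)  txn=BusRd  M[L3]=24
step 23: P1: store L2 := 61  ⟶  IMI  (L2)  txn=BusRdX+Flush  M[L2]=38
step 24: P0: store L3 := 7  ⟶  MII  (L3)  txn=BusUpgr  M[L3]=24
step 25: P1: load  L3  ⟶  SSI  (L3)  txn=BusRd+Flush  M[L3]=7
step 26: P1: load  L4  ⟶  SSI  (L4)  txn=∅  M[L4]=83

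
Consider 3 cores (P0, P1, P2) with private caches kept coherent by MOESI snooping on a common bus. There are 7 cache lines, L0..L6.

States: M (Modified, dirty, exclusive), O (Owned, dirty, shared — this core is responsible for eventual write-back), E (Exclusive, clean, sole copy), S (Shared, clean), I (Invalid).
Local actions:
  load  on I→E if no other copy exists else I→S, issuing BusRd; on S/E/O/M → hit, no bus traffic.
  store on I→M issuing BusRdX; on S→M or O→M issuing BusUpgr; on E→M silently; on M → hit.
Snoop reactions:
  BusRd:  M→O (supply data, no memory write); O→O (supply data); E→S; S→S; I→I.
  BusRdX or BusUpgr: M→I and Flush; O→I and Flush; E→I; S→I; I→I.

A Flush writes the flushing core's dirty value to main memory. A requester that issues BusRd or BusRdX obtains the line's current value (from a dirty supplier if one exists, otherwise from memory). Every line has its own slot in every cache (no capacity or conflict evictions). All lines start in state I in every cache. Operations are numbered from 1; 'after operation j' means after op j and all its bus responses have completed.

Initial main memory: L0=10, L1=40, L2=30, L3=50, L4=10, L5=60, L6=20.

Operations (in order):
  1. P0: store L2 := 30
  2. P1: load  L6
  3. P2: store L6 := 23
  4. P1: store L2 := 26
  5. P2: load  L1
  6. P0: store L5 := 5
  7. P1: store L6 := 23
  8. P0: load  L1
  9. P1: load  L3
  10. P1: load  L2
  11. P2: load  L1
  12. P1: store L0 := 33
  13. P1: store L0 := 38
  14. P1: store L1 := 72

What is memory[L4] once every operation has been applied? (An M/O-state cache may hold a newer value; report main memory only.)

1. P0: store L2 := 30  bus=[BusRdX]  L2: P0=M P1=I P2=I  mem[L2]=30
2. P1: load  L6  bus=[BusRd]  L6: P0=I P1=E P2=I  mem[L6]=20
3. P2: store L6 := 23  bus=[BusRdX]  L6: P0=I P1=I P2=M  mem[L6]=20
4. P1: store L2 := 26  bus=[BusRdX,Flush]  L2: P0=I P1=M P2=I  mem[L2]=30
5. P2: load  L1  bus=[BusRd]  L1: P0=I P1=I P2=E  mem[L1]=40
6. P0: store L5 := 5  bus=[BusRdX]  L5: P0=M P1=I P2=I  mem[L5]=60
7. P1: store L6 := 23  bus=[BusRdX,Flush]  L6: P0=I P1=M P2=I  mem[L6]=23
8. P0: load  L1  bus=[BusRd]  L1: P0=S P1=I P2=S  mem[L1]=40
9. P1: load  L3  bus=[BusRd]  L3: P0=I P1=E P2=I  mem[L3]=50
10. P1: load  L2  bus=[-]  L2: P0=I P1=M P2=I  mem[L2]=30
11. P2: load  L1  bus=[-]  L1: P0=S P1=I P2=S  mem[L1]=40
12. P1: store L0 := 33  bus=[BusRdX]  L0: P0=I P1=M P2=I  mem[L0]=10
13. P1: store L0 := 38  bus=[-]  L0: P0=I P1=M P2=I  mem[L0]=10
14. P1: store L1 := 72  bus=[BusRdX]  L1: P0=I P1=M P2=I  mem[L1]=40

memory[L4] = 10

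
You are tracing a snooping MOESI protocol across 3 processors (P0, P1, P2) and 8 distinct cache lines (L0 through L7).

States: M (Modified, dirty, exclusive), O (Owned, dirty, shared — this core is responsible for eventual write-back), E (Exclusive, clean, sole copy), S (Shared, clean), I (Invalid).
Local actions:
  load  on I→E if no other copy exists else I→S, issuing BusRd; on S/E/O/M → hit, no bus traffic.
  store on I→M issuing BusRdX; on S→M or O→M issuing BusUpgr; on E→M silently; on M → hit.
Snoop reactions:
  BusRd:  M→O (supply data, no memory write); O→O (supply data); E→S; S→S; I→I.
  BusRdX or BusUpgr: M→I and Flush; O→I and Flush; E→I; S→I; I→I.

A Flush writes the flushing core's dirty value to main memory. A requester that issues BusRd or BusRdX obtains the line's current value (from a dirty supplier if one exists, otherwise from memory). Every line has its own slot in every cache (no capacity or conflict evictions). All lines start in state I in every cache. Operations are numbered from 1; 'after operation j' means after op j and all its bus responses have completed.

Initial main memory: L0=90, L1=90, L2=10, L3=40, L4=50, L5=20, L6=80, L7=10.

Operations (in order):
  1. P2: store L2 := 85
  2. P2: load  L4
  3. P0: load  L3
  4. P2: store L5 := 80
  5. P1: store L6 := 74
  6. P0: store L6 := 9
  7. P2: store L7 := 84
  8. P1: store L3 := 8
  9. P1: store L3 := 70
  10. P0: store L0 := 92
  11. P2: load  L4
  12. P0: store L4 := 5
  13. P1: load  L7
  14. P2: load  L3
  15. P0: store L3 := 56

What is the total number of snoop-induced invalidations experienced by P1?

invalidations = 2

  op1 P2: store L2 := 85 → I/I/M on L2; bus BusRdX; mem=10
  op2 P2: load  L4 → I/I/E on L4; bus BusRd; mem=50
  op3 P0: load  L3 → E/I/I on L3; bus BusRd; mem=40
  op4 P2: store L5 := 80 → I/I/M on L5; bus BusRdX; mem=20
  op5 P1: store L6 := 74 → I/M/I on L6; bus BusRdX; mem=80
  op6 P0: store L6 := 9 → M/I/I on L6; bus BusRdX Flush; mem=74
  op7 P2: store L7 := 84 → I/I/M on L7; bus BusRdX; mem=10
  op8 P1: store L3 := 8 → I/M/I on L3; bus BusRdX; mem=40
  op9 P1: store L3 := 70 → I/M/I on L3; bus (none); mem=40
  op10 P0: store L0 := 92 → M/I/I on L0; bus BusRdX; mem=90
  op11 P2: load  L4 → I/I/E on L4; bus (none); mem=50
  op12 P0: store L4 := 5 → M/I/I on L4; bus BusRdX; mem=50
  op13 P1: load  L7 → I/S/O on L7; bus BusRd; mem=10
  op14 P2: load  L3 → I/O/S on L3; bus BusRd; mem=40
  op15 P0: store L3 := 56 → M/I/I on L3; bus BusRdX Flush; mem=70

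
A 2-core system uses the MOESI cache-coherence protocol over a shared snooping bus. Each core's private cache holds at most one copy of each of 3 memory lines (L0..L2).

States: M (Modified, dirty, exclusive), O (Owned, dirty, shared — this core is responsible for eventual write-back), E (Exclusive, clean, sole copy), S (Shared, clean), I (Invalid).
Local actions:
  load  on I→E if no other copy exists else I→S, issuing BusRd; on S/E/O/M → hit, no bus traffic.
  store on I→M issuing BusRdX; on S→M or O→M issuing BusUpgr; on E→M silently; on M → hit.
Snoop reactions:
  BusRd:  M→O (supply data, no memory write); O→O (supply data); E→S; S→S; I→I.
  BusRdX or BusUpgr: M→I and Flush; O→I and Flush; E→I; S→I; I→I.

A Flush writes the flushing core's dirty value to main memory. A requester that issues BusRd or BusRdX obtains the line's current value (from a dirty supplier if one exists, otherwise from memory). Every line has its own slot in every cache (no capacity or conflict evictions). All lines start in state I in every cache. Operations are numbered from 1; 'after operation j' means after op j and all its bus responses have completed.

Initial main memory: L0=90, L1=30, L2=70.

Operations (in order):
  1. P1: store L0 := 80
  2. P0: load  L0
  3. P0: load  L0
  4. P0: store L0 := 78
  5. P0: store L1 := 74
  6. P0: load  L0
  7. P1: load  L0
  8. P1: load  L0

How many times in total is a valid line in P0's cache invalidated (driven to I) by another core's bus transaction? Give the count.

invalidations = 0

1. P1: store L0 := 80  bus=[BusRdX]  L0: P0=I P1=M  mem[L0]=90
2. P0: load  L0  bus=[BusRd]  L0: P0=S P1=O  mem[L0]=90
3. P0: load  L0  bus=[-]  L0: P0=S P1=O  mem[L0]=90
4. P0: store L0 := 78  bus=[BusUpgr,Flush]  L0: P0=M P1=I  mem[L0]=80
5. P0: store L1 := 74  bus=[BusRdX]  L1: P0=M P1=I  mem[L1]=30
6. P0: load  L0  bus=[-]  L0: P0=M P1=I  mem[L0]=80
7. P1: load  L0  bus=[BusRd]  L0: P0=O P1=S  mem[L0]=80
8. P1: load  L0  bus=[-]  L0: P0=O P1=S  mem[L0]=80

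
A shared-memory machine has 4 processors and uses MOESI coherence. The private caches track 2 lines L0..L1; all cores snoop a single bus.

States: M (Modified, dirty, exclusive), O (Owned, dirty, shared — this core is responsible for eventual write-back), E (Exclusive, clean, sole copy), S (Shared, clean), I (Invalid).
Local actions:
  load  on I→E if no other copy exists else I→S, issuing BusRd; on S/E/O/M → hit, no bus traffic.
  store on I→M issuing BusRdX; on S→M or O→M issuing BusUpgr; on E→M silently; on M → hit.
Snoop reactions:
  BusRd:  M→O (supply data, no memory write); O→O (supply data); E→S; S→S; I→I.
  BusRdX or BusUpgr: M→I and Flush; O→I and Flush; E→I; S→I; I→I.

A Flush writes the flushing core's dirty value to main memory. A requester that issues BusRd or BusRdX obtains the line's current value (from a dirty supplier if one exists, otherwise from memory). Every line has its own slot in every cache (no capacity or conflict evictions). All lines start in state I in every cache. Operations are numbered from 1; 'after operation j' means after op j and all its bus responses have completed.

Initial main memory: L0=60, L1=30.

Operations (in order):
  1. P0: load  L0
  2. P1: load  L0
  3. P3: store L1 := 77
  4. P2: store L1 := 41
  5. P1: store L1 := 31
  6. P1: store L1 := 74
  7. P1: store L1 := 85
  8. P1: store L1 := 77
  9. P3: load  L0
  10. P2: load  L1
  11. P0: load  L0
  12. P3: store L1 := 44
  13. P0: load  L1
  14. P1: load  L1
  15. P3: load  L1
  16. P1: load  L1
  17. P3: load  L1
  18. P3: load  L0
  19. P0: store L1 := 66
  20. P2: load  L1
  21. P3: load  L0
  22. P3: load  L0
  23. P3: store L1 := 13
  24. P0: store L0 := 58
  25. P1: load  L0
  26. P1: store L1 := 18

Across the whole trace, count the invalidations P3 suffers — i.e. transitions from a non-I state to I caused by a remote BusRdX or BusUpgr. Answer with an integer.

invalidations = 4

[1] P0: load  L0 | P0:E(60), P1:I, P2:I, P3:I | bus: BusRd
[2] P1: load  L0 | P0:S(60), P1:S(60), P2:I, P3:I | bus: BusRd
[3] P3: store L1 := 77 | P0:I, P1:I, P2:I, P3:M(77) | bus: BusRdX
[4] P2: store L1 := 41 | P0:I, P1:I, P2:M(41), P3:I | bus: BusRdX,Flush
[5] P1: store L1 := 31 | P0:I, P1:M(31), P2:I, P3:I | bus: BusRdX,Flush
[6] P1: store L1 := 74 | P0:I, P1:M(74), P2:I, P3:I | bus: none
[7] P1: store L1 := 85 | P0:I, P1:M(85), P2:I, P3:I | bus: none
[8] P1: store L1 := 77 | P0:I, P1:M(77), P2:I, P3:I | bus: none
[9] P3: load  L0 | P0:S(60), P1:S(60), P2:I, P3:S(60) | bus: BusRd
[10] P2: load  L1 | P0:I, P1:O(77), P2:S(77), P3:I | bus: BusRd
[11] P0: load  L0 | P0:S(60), P1:S(60), P2:I, P3:S(60) | bus: none
[12] P3: store L1 := 44 | P0:I, P1:I, P2:I, P3:M(44) | bus: BusRdX,Flush
[13] P0: load  L1 | P0:S(44), P1:I, P2:I, P3:O(44) | bus: BusRd
[14] P1: load  L1 | P0:S(44), P1:S(44), P2:I, P3:O(44) | bus: BusRd
[15] P3: load  L1 | P0:S(44), P1:S(44), P2:I, P3:O(44) | bus: none
[16] P1: load  L1 | P0:S(44), P1:S(44), P2:I, P3:O(44) | bus: none
[17] P3: load  L1 | P0:S(44), P1:S(44), P2:I, P3:O(44) | bus: none
[18] P3: load  L0 | P0:S(60), P1:S(60), P2:I, P3:S(60) | bus: none
[19] P0: store L1 := 66 | P0:M(66), P1:I, P2:I, P3:I | bus: BusUpgr,Flush
[20] P2: load  L1 | P0:O(66), P1:I, P2:S(66), P3:I | bus: BusRd
[21] P3: load  L0 | P0:S(60), P1:S(60), P2:I, P3:S(60) | bus: none
[22] P3: load  L0 | P0:S(60), P1:S(60), P2:I, P3:S(60) | bus: none
[23] P3: store L1 := 13 | P0:I, P1:I, P2:I, P3:M(13) | bus: BusRdX,Flush
[24] P0: store L0 := 58 | P0:M(58), P1:I, P2:I, P3:I | bus: BusUpgr
[25] P1: load  L0 | P0:O(58), P1:S(58), P2:I, P3:I | bus: BusRd
[26] P1: store L1 := 18 | P0:I, P1:M(18), P2:I, P3:I | bus: BusRdX,Flush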